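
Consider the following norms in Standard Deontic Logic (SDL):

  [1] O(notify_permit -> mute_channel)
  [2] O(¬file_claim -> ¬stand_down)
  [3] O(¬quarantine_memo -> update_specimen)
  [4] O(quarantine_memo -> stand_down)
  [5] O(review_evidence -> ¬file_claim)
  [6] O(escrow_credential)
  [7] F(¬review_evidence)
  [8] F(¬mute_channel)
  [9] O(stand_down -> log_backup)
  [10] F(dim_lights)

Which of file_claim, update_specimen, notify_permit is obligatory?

update_specimen

Premise 7, F(¬review_evidence), is equivalent to O(review_evidence).
Premise 5 is O(review_evidence -> ¬file_claim); since O(review_evidence), deontic closure gives O(¬file_claim).
From O(¬file_claim) and premise 2, O(¬file_claim -> ¬stand_down), we obtain O(¬stand_down).
Premise 4 is O(quarantine_memo -> stand_down); contrapositively O(¬stand_down -> ¬quarantine_memo). Since O(¬stand_down) holds, K gives O(¬quarantine_memo).
From O(¬quarantine_memo) and premise 3, O(¬quarantine_memo -> update_specimen), we obtain O(update_specimen).
So O(update_specimen) holds — update_specimen is obligatory. None of the other listed options is made obligatory by any chain of premises.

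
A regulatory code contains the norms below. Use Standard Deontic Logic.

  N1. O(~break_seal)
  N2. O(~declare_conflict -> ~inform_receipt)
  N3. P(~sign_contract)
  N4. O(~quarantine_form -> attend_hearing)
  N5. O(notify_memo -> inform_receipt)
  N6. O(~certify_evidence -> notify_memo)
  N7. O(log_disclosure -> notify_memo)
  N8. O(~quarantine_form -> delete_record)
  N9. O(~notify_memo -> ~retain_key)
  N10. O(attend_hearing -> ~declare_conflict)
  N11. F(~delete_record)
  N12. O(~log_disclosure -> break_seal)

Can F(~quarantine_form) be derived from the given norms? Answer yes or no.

Yes

Premise 1 gives O(~break_seal).
The contrapositive of premise 12 (O(~log_disclosure -> break_seal)) is O(~break_seal -> log_disclosure), and O(~break_seal) is already established, so O(log_disclosure).
From O(log_disclosure) and premise 7, O(log_disclosure -> notify_memo), we obtain O(notify_memo).
Premise 5 is O(notify_memo -> inform_receipt); since O(notify_memo), deontic closure gives O(inform_receipt).
Premise 2 is O(~declare_conflict -> ~inform_receipt); contrapositively O(inform_receipt -> declare_conflict). Since O(inform_receipt) holds, K gives O(declare_conflict).
The contrapositive of premise 10 (O(attend_hearing -> ~declare_conflict)) is O(declare_conflict -> ~attend_hearing), and O(declare_conflict) is already established, so O(~attend_hearing).
Premise 4 is O(~quarantine_form -> attend_hearing); contrapositively O(~attend_hearing -> quarantine_form). Since O(~attend_hearing) holds, K gives O(quarantine_form).
Premises 3, 6, 8, 9, 11 do not contribute to this derivation.
So O(quarantine_form) holds, i.e. F(~quarantine_form). The claim follows.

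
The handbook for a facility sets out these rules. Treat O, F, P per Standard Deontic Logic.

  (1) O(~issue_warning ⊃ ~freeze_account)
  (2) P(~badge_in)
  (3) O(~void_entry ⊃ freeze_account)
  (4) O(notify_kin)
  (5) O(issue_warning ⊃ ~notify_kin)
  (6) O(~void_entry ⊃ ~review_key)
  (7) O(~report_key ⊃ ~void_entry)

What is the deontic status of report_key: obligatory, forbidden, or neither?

Premise 4 gives O(notify_kin).
The contrapositive of premise 5 (O(issue_warning ⊃ ~notify_kin)) is O(notify_kin ⊃ ~issue_warning), and O(notify_kin) is already established, so O(~issue_warning).
Applying K to premise 1 (O(~issue_warning ⊃ ~freeze_account)) and O(~issue_warning) yields O(~freeze_account).
Premise 3, O(~void_entry ⊃ freeze_account), contraposes to O(~freeze_account ⊃ void_entry); with O(~freeze_account) we get O(void_entry).
Premise 7, O(~report_key ⊃ ~void_entry), contraposes to O(void_entry ⊃ report_key); with O(void_entry) we get O(report_key).
Premises 2, 6 do not contribute to this derivation.
Hence report_key is obligatory.

Obligatory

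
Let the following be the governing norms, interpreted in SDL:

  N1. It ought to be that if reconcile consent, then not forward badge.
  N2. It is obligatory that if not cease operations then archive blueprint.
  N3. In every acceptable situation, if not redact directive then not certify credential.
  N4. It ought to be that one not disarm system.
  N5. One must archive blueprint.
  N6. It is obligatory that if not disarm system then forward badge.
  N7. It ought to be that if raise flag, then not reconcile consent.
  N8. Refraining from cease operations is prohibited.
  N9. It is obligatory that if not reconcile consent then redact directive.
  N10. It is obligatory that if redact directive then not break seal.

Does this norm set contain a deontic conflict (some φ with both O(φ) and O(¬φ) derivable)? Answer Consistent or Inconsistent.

Premise 2 is O(¬cease_operations → archive_blueprint); even if O(archive_blueprint) held, inferring O(¬cease_operations) would be affirming the consequent — invalid.
So O(¬cease_operations) is not derivable, and the apparent clash with O(cease_operations) does not arise.
A world satisfying every obligation exists (e.g. archive_blueprint=true, break_seal=false, cease_operations=true, certify_credential=false, disarm_system=false, forward_badge=true, raise_flag=false, reconcile_consent=false, redact_directive=true); no atom is both obligatory and forbidden, so the set is consistent.

Consistent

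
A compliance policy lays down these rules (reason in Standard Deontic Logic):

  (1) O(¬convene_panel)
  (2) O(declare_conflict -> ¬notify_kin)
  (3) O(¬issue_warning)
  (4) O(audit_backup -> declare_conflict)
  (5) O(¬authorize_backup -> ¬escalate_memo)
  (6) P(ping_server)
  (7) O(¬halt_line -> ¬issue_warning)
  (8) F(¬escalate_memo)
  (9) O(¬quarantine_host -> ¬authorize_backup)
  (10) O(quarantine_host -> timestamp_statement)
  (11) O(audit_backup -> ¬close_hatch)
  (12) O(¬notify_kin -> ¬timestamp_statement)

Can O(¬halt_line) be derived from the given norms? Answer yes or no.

No

Premise 7 is O(¬halt_line -> ¬issue_warning); even if O(¬issue_warning) held, inferring O(¬halt_line) would be affirming the consequent — invalid.
No other premise forces O(¬halt_line). An ideal world satisfying every premise can still have ¬halt_line false, so O(¬halt_line) is not derivable.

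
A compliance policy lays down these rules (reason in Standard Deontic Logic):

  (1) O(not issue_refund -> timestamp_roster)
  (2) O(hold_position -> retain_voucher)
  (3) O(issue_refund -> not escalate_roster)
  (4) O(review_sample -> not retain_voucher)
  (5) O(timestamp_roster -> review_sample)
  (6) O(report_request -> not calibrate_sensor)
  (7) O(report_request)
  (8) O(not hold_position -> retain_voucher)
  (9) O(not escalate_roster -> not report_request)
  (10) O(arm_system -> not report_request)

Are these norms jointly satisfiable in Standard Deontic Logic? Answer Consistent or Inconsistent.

By case analysis on hold_position: premise 2 gives O(hold_position -> retain_voucher) and premise 8 gives O(not hold_position -> retain_voucher), so O(retain_voucher) either way.
Premise 4 is O(review_sample -> not retain_voucher); contrapositively O(retain_voucher -> not review_sample). Since O(retain_voucher) holds, K gives O(not review_sample).
Premise 5, O(timestamp_roster -> review_sample), contraposes to O(not review_sample -> not timestamp_roster); with O(not review_sample) we get O(not timestamp_roster).
Premise 1 is O(not issue_refund -> timestamp_roster); contrapositively O(not timestamp_roster -> issue_refund). Since O(not timestamp_roster) holds, K gives O(issue_refund).
With premise 3, O(issue_refund -> not escalate_roster), the K-axiom yields O(not escalate_roster).
Applying K to premise 9 (O(not escalate_roster -> not report_request)) and O(not escalate_roster) yields O(not report_request).
However, premise 7 gives O(report_request).
We now have both O(not report_request) and O(report_request) — report_request is simultaneously obligatory and forbidden, violating the D-axiom.

Inconsistent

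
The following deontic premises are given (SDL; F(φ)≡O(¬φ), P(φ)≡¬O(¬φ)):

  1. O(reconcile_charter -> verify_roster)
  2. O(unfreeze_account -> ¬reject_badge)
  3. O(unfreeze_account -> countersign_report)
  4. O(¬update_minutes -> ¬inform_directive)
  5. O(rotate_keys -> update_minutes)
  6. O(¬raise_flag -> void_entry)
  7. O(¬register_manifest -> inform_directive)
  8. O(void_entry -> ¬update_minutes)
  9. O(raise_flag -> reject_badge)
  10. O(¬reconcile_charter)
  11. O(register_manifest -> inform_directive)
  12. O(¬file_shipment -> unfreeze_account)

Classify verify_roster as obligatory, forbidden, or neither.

Premise 1 is O(reconcile_charter -> verify_roster), but O(reconcile_charter) is not derivable from the premises, so it does not yield O(verify_roster).
No premise or chain of K-axiom applications forces O(verify_roster), and none forces O(¬verify_roster). So verify_roster is neither obligatory nor forbidden under these norms.

Neither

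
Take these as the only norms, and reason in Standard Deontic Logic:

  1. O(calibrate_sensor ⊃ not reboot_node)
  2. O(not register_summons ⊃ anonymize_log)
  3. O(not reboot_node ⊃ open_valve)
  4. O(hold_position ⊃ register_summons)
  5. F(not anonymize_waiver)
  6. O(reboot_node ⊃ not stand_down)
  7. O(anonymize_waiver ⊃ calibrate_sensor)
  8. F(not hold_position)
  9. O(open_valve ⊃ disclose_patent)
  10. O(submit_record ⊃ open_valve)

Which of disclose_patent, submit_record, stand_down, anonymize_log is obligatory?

disclose_patent

Premise 5, F(not anonymize_waiver), is equivalent to O(anonymize_waiver).
With premise 7, O(anonymize_waiver ⊃ calibrate_sensor), the K-axiom yields O(calibrate_sensor).
With premise 1, O(calibrate_sensor ⊃ not reboot_node), the K-axiom yields O(not reboot_node).
Applying K to premise 3 (O(not reboot_node ⊃ open_valve)) and O(not reboot_node) yields O(open_valve).
With premise 9, O(open_valve ⊃ disclose_patent), the K-axiom yields O(disclose_patent).
So O(disclose_patent) holds — disclose_patent is obligatory. None of the other listed options is made obligatory by any chain of premises.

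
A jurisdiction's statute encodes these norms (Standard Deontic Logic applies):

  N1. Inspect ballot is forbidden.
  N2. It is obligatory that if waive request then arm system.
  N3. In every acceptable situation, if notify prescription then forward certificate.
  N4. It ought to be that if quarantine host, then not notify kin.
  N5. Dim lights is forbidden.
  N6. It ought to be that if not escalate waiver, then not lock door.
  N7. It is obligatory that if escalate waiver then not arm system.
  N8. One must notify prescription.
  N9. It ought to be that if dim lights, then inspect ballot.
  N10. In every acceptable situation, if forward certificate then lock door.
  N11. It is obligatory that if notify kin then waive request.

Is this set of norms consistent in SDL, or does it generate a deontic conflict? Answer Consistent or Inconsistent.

Premise 9 is O(dim_lights → inspect_ballot), but O(dim_lights) is not derivable from the premises, so it does not yield O(inspect_ballot).
So O(inspect_ballot) is not derivable, and the apparent clash with O(¬inspect_ballot) does not arise.
A world satisfying every obligation exists (e.g. arm_system=false, dim_lights=false, escalate_waiver=true, forward_certificate=true, inspect_ballot=false, lock_door=true, notify_kin=false, notify_prescription=true, quarantine_host=false, waive_request=false); no atom is both obligatory and forbidden, so the set is consistent.

Consistent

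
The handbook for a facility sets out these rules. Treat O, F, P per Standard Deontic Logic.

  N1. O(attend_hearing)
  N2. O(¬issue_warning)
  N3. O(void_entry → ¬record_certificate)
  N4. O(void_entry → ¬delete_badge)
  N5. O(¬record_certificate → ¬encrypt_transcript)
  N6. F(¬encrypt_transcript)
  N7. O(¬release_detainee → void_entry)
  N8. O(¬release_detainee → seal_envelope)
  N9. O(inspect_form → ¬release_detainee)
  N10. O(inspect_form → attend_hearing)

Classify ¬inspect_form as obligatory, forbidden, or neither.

Obligatory

F(¬encrypt_transcript) at premise 6 means O(encrypt_transcript).
Premise 5, O(¬record_certificate → ¬encrypt_transcript), contraposes to O(encrypt_transcript → record_certificate); with O(encrypt_transcript) we get O(record_certificate).
Premise 3 is O(void_entry → ¬record_certificate); contrapositively O(record_certificate → ¬void_entry). Since O(record_certificate) holds, K gives O(¬void_entry).
The contrapositive of premise 7 (O(¬release_detainee → void_entry)) is O(¬void_entry → release_detainee), and O(¬void_entry) is already established, so O(release_detainee).
The contrapositive of premise 9 (O(inspect_form → ¬release_detainee)) is O(release_detainee → ¬inspect_form), and O(release_detainee) is already established, so O(¬inspect_form).
Premises 1, 2, 4, 8, 10 do not contribute to this derivation.
Hence ¬inspect_form is obligatory.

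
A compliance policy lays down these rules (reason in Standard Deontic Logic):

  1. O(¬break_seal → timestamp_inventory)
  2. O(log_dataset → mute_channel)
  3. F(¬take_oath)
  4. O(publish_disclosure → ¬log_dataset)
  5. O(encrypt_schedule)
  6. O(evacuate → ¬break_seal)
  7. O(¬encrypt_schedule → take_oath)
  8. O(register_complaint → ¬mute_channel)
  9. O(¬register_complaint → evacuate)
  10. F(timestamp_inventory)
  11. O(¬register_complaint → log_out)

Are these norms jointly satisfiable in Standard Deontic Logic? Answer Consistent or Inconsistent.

Consistent

Premise 7 is O(¬encrypt_schedule → take_oath); even if O(take_oath) held, inferring O(¬encrypt_schedule) would be affirming the consequent — invalid.
So O(¬encrypt_schedule) is not derivable, and the apparent clash with O(encrypt_schedule) does not arise.
A world satisfying every obligation exists (e.g. break_seal=true, encrypt_schedule=true, evacuate=false, log_dataset=false, log_out=false, mute_channel=false, publish_disclosure=false, register_complaint=true, take_oath=true, timestamp_inventory=false); no atom is both obligatory and forbidden, so the set is consistent.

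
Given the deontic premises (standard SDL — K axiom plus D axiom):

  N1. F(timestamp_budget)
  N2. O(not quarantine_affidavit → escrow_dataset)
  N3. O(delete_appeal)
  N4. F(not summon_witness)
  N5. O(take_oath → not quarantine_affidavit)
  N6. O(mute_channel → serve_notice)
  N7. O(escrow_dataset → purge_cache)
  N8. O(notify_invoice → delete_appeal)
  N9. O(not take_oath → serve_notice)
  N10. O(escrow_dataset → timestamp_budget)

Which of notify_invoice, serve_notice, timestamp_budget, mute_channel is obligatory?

serve_notice

F(timestamp_budget) at premise 1 means O(not timestamp_budget).
The contrapositive of premise 10 (O(escrow_dataset → timestamp_budget)) is O(not timestamp_budget → not escrow_dataset), and O(not timestamp_budget) is already established, so O(not escrow_dataset).
Premise 2, O(not quarantine_affidavit → escrow_dataset), contraposes to O(not escrow_dataset → quarantine_affidavit); with O(not escrow_dataset) we get O(quarantine_affidavit).
Premise 5 is O(take_oath → not quarantine_affidavit); contrapositively O(quarantine_affidavit → not take_oath). Since O(quarantine_affidavit) holds, K gives O(not take_oath).
From O(not take_oath) and premise 9, O(not take_oath → serve_notice), we obtain O(serve_notice).
So O(serve_notice) holds — serve_notice is obligatory. None of the other listed options is made obligatory by any chain of premises.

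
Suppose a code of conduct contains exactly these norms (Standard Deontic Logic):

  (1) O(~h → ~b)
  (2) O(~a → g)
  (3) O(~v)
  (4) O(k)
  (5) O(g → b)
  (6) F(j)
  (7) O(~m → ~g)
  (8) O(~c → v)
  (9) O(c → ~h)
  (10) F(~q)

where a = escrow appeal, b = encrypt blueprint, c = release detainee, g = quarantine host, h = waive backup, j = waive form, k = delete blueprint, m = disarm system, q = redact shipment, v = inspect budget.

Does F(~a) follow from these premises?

Premise 3 states O(~v) outright.
Premise 8 is O(~c → v); contrapositively O(~v → c). Since O(~v) holds, K gives O(c).
Applying K to premise 9 (O(c → ~h)) and O(c) yields O(~h).
From O(~h) and premise 1, O(~h → ~b), we obtain O(~b).
Premise 5 is O(g → b); contrapositively O(~b → ~g). Since O(~b) holds, K gives O(~g).
The contrapositive of premise 2 (O(~a → g)) is O(~g → a), and O(~g) is already established, so O(a).
Premises 4, 6, 7, 10 do not contribute to this derivation.
So O(a) holds, i.e. F(~a). The claim follows.

Yes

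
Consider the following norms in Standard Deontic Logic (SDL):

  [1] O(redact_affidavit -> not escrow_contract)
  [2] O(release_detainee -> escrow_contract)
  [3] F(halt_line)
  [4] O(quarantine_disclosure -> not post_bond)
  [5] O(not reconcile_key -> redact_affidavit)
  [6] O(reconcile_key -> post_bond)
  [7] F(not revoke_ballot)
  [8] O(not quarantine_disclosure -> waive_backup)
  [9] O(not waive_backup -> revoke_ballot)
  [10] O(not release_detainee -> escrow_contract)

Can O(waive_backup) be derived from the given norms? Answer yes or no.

Yes

Premises 2 and 10 are O(release_detainee -> escrow_contract) and O(not release_detainee -> escrow_contract); every ideal world satisfies release_detainee or not release_detainee, so in either case escrow_contract holds — hence O(escrow_contract).
Premise 1 is O(redact_affidavit -> not escrow_contract); contrapositively O(escrow_contract -> not redact_affidavit). Since O(escrow_contract) holds, K gives O(not redact_affidavit).
Premise 5 is O(not reconcile_key -> redact_affidavit); contrapositively O(not redact_affidavit -> reconcile_key). Since O(not redact_affidavit) holds, K gives O(reconcile_key).
From O(reconcile_key) and premise 6, O(reconcile_key -> post_bond), we obtain O(post_bond).
Premise 4 is O(quarantine_disclosure -> not post_bond); contrapositively O(post_bond -> not quarantine_disclosure). Since O(post_bond) holds, K gives O(not quarantine_disclosure).
From O(not quarantine_disclosure) and premise 8, O(not quarantine_disclosure -> waive_backup), we obtain O(waive_backup).
Premises 3, 7, 9 do not contribute to this derivation.
So O(waive_backup) follows.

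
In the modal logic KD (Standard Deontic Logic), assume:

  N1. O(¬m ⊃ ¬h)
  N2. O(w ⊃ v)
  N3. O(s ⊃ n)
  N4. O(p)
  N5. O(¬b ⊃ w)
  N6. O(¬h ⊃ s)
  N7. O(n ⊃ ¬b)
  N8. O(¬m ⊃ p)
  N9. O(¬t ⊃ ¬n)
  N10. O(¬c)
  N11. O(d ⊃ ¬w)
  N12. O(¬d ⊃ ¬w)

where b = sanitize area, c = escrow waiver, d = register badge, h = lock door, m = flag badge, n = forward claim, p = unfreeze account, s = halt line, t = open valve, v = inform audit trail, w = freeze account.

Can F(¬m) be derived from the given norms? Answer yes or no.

Premises 11 and 12 are O(d ⊃ ¬w) and O(¬d ⊃ ¬w); every ideal world satisfies d or ¬d, so in either case ¬w holds — hence O(¬w).
Premise 5 is O(¬b ⊃ w); contrapositively O(¬w ⊃ b). Since O(¬w) holds, K gives O(b).
The contrapositive of premise 7 (O(n ⊃ ¬b)) is O(b ⊃ ¬n), and O(b) is already established, so O(¬n).
Premise 3, O(s ⊃ n), contraposes to O(¬n ⊃ ¬s); with O(¬n) we get O(¬s).
Premise 6, O(¬h ⊃ s), contraposes to O(¬s ⊃ h); with O(¬s) we get O(h).
The contrapositive of premise 1 (O(¬m ⊃ ¬h)) is O(h ⊃ m), and O(h) is already established, so O(m).
Premises 2, 4, 8, 9, 10 do not contribute to this derivation.
So O(m) holds, i.e. F(¬m). The claim follows.

Yes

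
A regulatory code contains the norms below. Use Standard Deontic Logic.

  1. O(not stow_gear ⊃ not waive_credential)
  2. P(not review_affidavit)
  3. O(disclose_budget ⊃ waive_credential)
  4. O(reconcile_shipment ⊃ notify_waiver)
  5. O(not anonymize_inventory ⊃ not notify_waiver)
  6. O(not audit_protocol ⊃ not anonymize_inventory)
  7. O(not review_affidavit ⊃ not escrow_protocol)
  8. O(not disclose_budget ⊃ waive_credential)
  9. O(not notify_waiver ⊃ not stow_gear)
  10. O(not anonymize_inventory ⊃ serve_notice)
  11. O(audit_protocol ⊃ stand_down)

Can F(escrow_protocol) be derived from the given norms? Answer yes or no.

No

Premise 7 is O(not review_affidavit ⊃ not escrow_protocol), but O(not review_affidavit) is not derivable from the premises (the permission P(not review_affidavit) asserts only not O(review_affidavit), not O(not review_affidavit)), so it does not yield O(not escrow_protocol).
No other premise forces O(not escrow_protocol). An ideal world satisfying every premise can still have escrow_protocol true, so F(escrow_protocol) is not derivable.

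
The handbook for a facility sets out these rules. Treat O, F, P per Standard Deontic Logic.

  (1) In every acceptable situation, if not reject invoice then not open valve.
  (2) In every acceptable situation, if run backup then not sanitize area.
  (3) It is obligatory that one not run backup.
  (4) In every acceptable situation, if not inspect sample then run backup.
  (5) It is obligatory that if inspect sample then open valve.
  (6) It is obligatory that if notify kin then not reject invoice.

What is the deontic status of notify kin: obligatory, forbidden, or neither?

From premise 3 we have O(¬run_backup).
The contrapositive of premise 4 (O(¬inspect_sample → run_backup)) is O(¬run_backup → inspect_sample), and O(¬run_backup) is already established, so O(inspect_sample).
With premise 5, O(inspect_sample → open_valve), the K-axiom yields O(open_valve).
Premise 1 is O(¬reject_invoice → ¬open_valve); contrapositively O(open_valve → reject_invoice). Since O(open_valve) holds, K gives O(reject_invoice).
The contrapositive of premise 6 (O(notify_kin → ¬reject_invoice)) is O(reject_invoice → ¬notify_kin), and O(reject_invoice) is already established, so O(¬notify_kin).
Premise 2 does not contribute to this derivation.
Thus O(¬notify_kin), which is F(notify_kin): notify_kin is forbidden.

Forbidden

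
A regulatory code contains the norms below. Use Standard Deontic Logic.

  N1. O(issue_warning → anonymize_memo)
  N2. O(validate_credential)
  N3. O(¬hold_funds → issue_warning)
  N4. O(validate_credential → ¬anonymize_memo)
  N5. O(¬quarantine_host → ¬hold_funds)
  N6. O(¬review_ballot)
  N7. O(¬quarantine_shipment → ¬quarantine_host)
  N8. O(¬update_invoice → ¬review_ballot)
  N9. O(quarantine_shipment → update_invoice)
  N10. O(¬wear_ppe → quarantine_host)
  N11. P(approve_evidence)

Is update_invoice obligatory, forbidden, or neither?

Premise 2 states O(validate_credential) outright.
With premise 4, O(validate_credential → ¬anonymize_memo), the K-axiom yields O(¬anonymize_memo).
Premise 1 is O(issue_warning → anonymize_memo); contrapositively O(¬anonymize_memo → ¬issue_warning). Since O(¬anonymize_memo) holds, K gives O(¬issue_warning).
The contrapositive of premise 3 (O(¬hold_funds → issue_warning)) is O(¬issue_warning → hold_funds), and O(¬issue_warning) is already established, so O(hold_funds).
The contrapositive of premise 5 (O(¬quarantine_host → ¬hold_funds)) is O(hold_funds → quarantine_host), and O(hold_funds) is already established, so O(quarantine_host).
The contrapositive of premise 7 (O(¬quarantine_shipment → ¬quarantine_host)) is O(quarantine_host → quarantine_shipment), and O(quarantine_host) is already established, so O(quarantine_shipment).
With premise 9, O(quarantine_shipment → update_invoice), the K-axiom yields O(update_invoice).
Premises 6, 8, 10, 11 do not contribute to this derivation.
Hence update_invoice is obligatory.

Obligatory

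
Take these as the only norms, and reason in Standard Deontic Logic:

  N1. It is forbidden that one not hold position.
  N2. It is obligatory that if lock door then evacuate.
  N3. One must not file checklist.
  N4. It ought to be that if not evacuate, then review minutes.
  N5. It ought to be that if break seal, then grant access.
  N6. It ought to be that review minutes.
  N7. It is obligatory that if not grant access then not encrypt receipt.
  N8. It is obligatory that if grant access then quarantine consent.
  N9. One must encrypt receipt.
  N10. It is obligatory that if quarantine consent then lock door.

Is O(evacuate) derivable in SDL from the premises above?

From premise 9 we have O(encrypt_receipt).
The contrapositive of premise 7 (O(¬grant_access → ¬encrypt_receipt)) is O(encrypt_receipt → grant_access), and O(encrypt_receipt) is already established, so O(grant_access).
Applying K to premise 8 (O(grant_access → quarantine_consent)) and O(grant_access) yields O(quarantine_consent).
With premise 10, O(quarantine_consent → lock_door), the K-axiom yields O(lock_door).
With premise 2, O(lock_door → evacuate), the K-axiom yields O(evacuate).
Premises 1, 3, 4, 5, 6 do not contribute to this derivation.
So O(evacuate) follows.

Yes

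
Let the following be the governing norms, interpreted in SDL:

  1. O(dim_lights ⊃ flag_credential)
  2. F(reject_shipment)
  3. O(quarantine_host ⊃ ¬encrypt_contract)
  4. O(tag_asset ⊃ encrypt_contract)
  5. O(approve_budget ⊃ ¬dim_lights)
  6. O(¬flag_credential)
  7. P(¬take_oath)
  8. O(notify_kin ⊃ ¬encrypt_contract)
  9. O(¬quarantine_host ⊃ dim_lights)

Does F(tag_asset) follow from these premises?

Yes

Premise 6 gives O(¬flag_credential).
Premise 1, O(dim_lights ⊃ flag_credential), contraposes to O(¬flag_credential ⊃ ¬dim_lights); with O(¬flag_credential) we get O(¬dim_lights).
Premise 9, O(¬quarantine_host ⊃ dim_lights), contraposes to O(¬dim_lights ⊃ quarantine_host); with O(¬dim_lights) we get O(quarantine_host).
From O(quarantine_host) and premise 3, O(quarantine_host ⊃ ¬encrypt_contract), we obtain O(¬encrypt_contract).
Premise 4, O(tag_asset ⊃ encrypt_contract), contraposes to O(¬encrypt_contract ⊃ ¬tag_asset); with O(¬encrypt_contract) we get O(¬tag_asset).
Premises 2, 5, 7, 8 do not contribute to this derivation.
So O(¬tag_asset) holds, i.e. F(tag_asset). The claim follows.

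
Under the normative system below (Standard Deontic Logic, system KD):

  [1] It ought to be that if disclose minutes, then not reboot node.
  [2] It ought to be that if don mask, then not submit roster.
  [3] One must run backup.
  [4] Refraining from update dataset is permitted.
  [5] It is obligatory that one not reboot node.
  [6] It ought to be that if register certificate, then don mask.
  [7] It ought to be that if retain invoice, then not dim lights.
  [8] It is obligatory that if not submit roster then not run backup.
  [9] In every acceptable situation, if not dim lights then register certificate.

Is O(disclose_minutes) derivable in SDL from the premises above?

Premise 1 is O(disclose_minutes → ¬reboot_node); even if O(¬reboot_node) held, inferring O(disclose_minutes) would be affirming the consequent — invalid.
No other premise forces O(disclose_minutes). An ideal world satisfying every premise can still have disclose_minutes false, so O(disclose_minutes) is not derivable.

No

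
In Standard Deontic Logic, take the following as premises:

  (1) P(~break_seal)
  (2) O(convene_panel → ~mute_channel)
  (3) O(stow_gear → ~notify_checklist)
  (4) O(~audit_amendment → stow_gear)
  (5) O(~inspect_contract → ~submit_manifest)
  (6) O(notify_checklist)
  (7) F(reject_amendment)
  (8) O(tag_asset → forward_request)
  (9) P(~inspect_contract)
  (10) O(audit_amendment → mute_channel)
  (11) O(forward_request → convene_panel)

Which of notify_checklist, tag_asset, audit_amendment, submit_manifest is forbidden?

Premise 6 gives O(notify_checklist).
Premise 3, O(stow_gear → ~notify_checklist), contraposes to O(notify_checklist → ~stow_gear); with O(notify_checklist) we get O(~stow_gear).
Premise 4, O(~audit_amendment → stow_gear), contraposes to O(~stow_gear → audit_amendment); with O(~stow_gear) we get O(audit_amendment).
From O(audit_amendment) and premise 10, O(audit_amendment → mute_channel), we obtain O(mute_channel).
Premise 2, O(convene_panel → ~mute_channel), contraposes to O(mute_channel → ~convene_panel); with O(mute_channel) we get O(~convene_panel).
Premise 11 is O(forward_request → convene_panel); contrapositively O(~convene_panel → ~forward_request). Since O(~convene_panel) holds, K gives O(~forward_request).
Premise 8, O(tag_asset → forward_request), contraposes to O(~forward_request → ~tag_asset); with O(~forward_request) we get O(~tag_asset).
So O(~tag_asset) holds, i.e. tag_asset is forbidden. None of the other listed options is forbidden under the premises.

tag_asset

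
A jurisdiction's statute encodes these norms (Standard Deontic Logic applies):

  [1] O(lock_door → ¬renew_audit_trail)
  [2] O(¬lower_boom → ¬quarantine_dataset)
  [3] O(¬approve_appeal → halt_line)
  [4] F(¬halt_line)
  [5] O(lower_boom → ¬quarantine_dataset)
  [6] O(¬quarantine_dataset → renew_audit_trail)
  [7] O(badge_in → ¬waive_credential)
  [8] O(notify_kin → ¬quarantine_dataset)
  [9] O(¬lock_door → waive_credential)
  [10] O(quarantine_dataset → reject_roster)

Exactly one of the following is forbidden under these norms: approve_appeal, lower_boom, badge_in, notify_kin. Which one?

badge_in

Premises 5 and 2 cover both cases: O(lower_boom → ¬quarantine_dataset) and O(¬lower_boom → ¬quarantine_dataset). Since lower_boom ∨ ¬lower_boom is a tautology, O(¬quarantine_dataset) follows.
From O(¬quarantine_dataset) and premise 6, O(¬quarantine_dataset → renew_audit_trail), we obtain O(renew_audit_trail).
Premise 1 is O(lock_door → ¬renew_audit_trail); contrapositively O(renew_audit_trail → ¬lock_door). Since O(renew_audit_trail) holds, K gives O(¬lock_door).
Applying K to premise 9 (O(¬lock_door → waive_credential)) and O(¬lock_door) yields O(waive_credential).
Premise 7 is O(badge_in → ¬waive_credential); contrapositively O(waive_credential → ¬badge_in). Since O(waive_credential) holds, K gives O(¬badge_in).
So O(¬badge_in) holds, i.e. badge_in is forbidden. None of the other listed options is forbidden under the premises.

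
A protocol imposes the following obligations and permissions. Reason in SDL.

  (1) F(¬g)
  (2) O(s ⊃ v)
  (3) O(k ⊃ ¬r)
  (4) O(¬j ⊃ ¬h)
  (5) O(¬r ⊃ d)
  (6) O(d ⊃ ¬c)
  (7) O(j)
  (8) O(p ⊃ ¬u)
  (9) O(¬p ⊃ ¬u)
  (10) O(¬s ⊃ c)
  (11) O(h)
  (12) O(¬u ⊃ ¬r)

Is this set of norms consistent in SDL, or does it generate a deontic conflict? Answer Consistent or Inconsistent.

Consistent

Premise 4 is O(¬j ⊃ ¬h), but O(¬j) is not derivable from the premises, so it does not yield O(¬h).
So O(¬h) is not derivable, and the apparent clash with O(h) does not arise.
A world satisfying every obligation exists (e.g. c=false, d=true, g=true, h=true, j=true, k=false, p=false, r=false, s=true, u=false, v=true); no atom is both obligatory and forbidden, so the set is consistent.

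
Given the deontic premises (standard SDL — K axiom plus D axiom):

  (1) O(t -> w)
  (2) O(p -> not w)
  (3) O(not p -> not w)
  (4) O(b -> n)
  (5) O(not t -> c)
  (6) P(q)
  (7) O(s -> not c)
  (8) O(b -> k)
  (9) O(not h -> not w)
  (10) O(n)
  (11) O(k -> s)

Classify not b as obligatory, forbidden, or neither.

Premises 2 and 3 cover both cases: O(p -> not w) and O(not p -> not w). Since p ∨ not p is a tautology, O(not w) follows.
Premise 1 is O(t -> w); contrapositively O(not w -> not t). Since O(not w) holds, K gives O(not t).
From O(not t) and premise 5, O(not t -> c), we obtain O(c).
The contrapositive of premise 7 (O(s -> not c)) is O(c -> not s), and O(c) is already established, so O(not s).
Premise 11, O(k -> s), contraposes to O(not s -> not k); with O(not s) we get O(not k).
The contrapositive of premise 8 (O(b -> k)) is O(not k -> not b), and O(not k) is already established, so O(not b).
Premises 4, 6, 9, 10 do not contribute to this derivation.
Hence not b is obligatory.

Obligatory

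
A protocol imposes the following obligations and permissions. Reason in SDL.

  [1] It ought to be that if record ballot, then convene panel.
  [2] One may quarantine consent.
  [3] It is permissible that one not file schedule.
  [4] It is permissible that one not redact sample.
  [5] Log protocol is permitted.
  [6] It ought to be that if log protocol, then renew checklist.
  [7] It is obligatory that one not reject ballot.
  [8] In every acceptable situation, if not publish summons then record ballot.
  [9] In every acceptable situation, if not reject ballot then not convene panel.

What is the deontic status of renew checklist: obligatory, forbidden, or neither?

Neither

Premise 6 is O(log_protocol → renew_checklist), but O(log_protocol) is not derivable from the premises (the permission P(log_protocol) asserts only ¬O(¬log_protocol), not O(log_protocol)), so it does not yield O(renew_checklist).
No premise or chain of K-axiom applications forces O(renew_checklist), and none forces O(¬renew_checklist). So renew_checklist is neither obligatory nor forbidden under these norms.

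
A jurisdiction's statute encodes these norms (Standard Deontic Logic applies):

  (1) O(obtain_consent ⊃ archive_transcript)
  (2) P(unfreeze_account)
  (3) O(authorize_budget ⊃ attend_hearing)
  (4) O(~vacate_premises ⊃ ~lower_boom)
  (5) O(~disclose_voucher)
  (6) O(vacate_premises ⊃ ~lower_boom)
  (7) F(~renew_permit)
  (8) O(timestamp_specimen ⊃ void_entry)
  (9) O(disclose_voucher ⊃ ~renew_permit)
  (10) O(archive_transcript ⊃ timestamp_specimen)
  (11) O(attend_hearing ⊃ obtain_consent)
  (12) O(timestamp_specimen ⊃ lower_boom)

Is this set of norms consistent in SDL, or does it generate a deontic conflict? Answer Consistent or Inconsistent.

Consistent

Premise 9 is O(disclose_voucher ⊃ ~renew_permit), but O(disclose_voucher) is not derivable from the premises, so it does not yield O(~renew_permit).
So O(~renew_permit) is not derivable, and the apparent clash with O(renew_permit) does not arise.
A world satisfying every obligation exists (e.g. archive_transcript=false, attend_hearing=false, authorize_budget=false, disclose_voucher=false, lower_boom=false, obtain_consent=false, renew_permit=true, timestamp_specimen=false, unfreeze_account=false, vacate_premises=false, void_entry=false); no atom is both obligatory and forbidden, so the set is consistent.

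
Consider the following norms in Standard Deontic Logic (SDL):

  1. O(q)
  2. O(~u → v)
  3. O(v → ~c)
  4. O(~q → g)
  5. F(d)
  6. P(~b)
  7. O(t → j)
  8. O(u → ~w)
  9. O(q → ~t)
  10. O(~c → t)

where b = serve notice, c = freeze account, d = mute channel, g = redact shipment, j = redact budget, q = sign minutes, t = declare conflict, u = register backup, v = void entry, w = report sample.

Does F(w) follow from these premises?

Yes

Premise 1 states O(q) outright.
Applying K to premise 9 (O(q → ~t)) and O(q) yields O(~t).
Premise 10 is O(~c → t); contrapositively O(~t → c). Since O(~t) holds, K gives O(c).
Premise 3, O(v → ~c), contraposes to O(c → ~v); with O(c) we get O(~v).
The contrapositive of premise 2 (O(~u → v)) is O(~v → u), and O(~v) is already established, so O(u).
With premise 8, O(u → ~w), the K-axiom yields O(~w).
Premises 4, 5, 6, 7 do not contribute to this derivation.
So O(~w) holds, i.e. F(w). The claim follows.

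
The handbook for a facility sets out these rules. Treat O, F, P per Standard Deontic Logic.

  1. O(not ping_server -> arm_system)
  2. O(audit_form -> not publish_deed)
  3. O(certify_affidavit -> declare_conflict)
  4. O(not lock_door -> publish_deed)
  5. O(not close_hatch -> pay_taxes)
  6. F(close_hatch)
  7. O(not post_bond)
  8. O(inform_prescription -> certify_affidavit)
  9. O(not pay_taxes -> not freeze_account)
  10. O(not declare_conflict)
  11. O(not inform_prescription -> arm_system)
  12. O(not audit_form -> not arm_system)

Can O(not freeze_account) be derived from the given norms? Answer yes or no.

No

Premise 9 is O(not pay_taxes -> not freeze_account), but O(not pay_taxes) is not derivable from the premises, so it does not yield O(not freeze_account).
No other premise forces O(not freeze_account). An ideal world satisfying every premise can still have not freeze_account false, so O(not freeze_account) is not derivable.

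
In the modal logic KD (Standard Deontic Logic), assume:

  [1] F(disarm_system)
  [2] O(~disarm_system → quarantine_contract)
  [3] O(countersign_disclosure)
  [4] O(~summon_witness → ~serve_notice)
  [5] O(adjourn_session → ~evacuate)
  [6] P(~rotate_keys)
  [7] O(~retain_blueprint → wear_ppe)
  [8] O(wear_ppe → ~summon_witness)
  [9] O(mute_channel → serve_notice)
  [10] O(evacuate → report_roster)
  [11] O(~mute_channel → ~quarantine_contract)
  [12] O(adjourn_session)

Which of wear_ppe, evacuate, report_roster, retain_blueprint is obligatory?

retain_blueprint

Premise 1, F(disarm_system), is equivalent to O(~disarm_system).
From O(~disarm_system) and premise 2, O(~disarm_system → quarantine_contract), we obtain O(quarantine_contract).
Premise 11 is O(~mute_channel → ~quarantine_contract); contrapositively O(quarantine_contract → mute_channel). Since O(quarantine_contract) holds, K gives O(mute_channel).
Premise 9 is O(mute_channel → serve_notice); since O(mute_channel), deontic closure gives O(serve_notice).
Premise 4, O(~summon_witness → ~serve_notice), contraposes to O(serve_notice → summon_witness); with O(serve_notice) we get O(summon_witness).
Premise 8, O(wear_ppe → ~summon_witness), contraposes to O(summon_witness → ~wear_ppe); with O(summon_witness) we get O(~wear_ppe).
The contrapositive of premise 7 (O(~retain_blueprint → wear_ppe)) is O(~wear_ppe → retain_blueprint), and O(~wear_ppe) is already established, so O(retain_blueprint).
So O(retain_blueprint) holds — retain_blueprint is obligatory. None of the other listed options is made obligatory by any chain of premises.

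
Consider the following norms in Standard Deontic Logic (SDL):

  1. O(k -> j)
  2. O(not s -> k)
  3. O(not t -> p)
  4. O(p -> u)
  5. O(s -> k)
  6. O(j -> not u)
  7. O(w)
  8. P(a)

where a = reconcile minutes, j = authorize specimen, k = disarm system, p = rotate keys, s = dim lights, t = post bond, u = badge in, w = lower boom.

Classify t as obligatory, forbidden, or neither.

Premises 5 and 2 cover both cases: O(s -> k) and O(not s -> k). Since s ∨ not s is a tautology, O(k) follows.
With premise 1, O(k -> j), the K-axiom yields O(j).
Applying K to premise 6 (O(j -> not u)) and O(j) yields O(not u).
Premise 4 is O(p -> u); contrapositively O(not u -> not p). Since O(not u) holds, K gives O(not p).
Premise 3 is O(not t -> p); contrapositively O(not p -> t). Since O(not p) holds, K gives O(t).
Premises 7, 8 do not contribute to this derivation.
Hence t is obligatory.

Obligatory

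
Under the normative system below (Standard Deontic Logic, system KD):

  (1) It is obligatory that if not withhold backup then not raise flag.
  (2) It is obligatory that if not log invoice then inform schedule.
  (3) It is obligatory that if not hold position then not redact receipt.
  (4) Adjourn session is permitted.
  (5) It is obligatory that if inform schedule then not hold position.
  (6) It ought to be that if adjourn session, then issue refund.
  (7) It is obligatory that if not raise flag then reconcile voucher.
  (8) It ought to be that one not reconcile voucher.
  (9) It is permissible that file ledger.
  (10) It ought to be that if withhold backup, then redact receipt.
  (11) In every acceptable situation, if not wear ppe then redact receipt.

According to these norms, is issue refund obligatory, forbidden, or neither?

Premise 6 is O(adjourn_session → issue_refund), but O(adjourn_session) is not derivable from the premises (the permission P(adjourn_session) asserts only ¬O(¬adjourn_session), not O(adjourn_session)), so it does not yield O(issue_refund).
No premise or chain of K-axiom applications forces O(issue_refund), and none forces O(¬issue_refund). So issue_refund is neither obligatory nor forbidden under these norms.

Neither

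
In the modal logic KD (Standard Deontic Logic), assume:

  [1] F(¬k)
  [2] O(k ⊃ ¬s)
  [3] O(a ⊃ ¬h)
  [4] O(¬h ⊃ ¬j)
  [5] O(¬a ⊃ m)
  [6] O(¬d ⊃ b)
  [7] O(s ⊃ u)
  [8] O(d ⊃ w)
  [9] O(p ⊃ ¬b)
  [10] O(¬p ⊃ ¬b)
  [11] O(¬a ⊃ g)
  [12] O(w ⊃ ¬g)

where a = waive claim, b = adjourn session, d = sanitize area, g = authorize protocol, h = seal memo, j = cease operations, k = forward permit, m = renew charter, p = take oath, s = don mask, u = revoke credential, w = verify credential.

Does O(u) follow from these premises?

Premise 7 is O(s ⊃ u), but O(s) is not derivable from the premises, so it does not yield O(u).
No other premise forces O(u). An ideal world satisfying every premise can still have u false, so O(u) is not derivable.

No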